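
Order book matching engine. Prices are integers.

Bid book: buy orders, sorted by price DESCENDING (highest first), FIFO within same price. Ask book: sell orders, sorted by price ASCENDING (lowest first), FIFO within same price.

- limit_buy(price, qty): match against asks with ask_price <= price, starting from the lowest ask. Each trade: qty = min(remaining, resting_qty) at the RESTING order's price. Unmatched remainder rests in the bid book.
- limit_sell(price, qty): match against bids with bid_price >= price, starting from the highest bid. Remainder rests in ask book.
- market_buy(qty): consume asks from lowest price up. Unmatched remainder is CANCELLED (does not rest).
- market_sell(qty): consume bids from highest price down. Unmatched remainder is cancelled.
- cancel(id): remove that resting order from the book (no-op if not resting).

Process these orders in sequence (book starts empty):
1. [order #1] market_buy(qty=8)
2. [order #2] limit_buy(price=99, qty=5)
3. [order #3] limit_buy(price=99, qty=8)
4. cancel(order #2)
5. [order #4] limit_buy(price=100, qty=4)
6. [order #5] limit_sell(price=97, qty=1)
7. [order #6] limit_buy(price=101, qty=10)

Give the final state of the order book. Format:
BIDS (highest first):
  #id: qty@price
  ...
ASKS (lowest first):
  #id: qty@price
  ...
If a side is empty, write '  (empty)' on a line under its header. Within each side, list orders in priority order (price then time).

After op 1 [order #1] market_buy(qty=8): fills=none; bids=[-] asks=[-]
After op 2 [order #2] limit_buy(price=99, qty=5): fills=none; bids=[#2:5@99] asks=[-]
After op 3 [order #3] limit_buy(price=99, qty=8): fills=none; bids=[#2:5@99 #3:8@99] asks=[-]
After op 4 cancel(order #2): fills=none; bids=[#3:8@99] asks=[-]
After op 5 [order #4] limit_buy(price=100, qty=4): fills=none; bids=[#4:4@100 #3:8@99] asks=[-]
After op 6 [order #5] limit_sell(price=97, qty=1): fills=#4x#5:1@100; bids=[#4:3@100 #3:8@99] asks=[-]
After op 7 [order #6] limit_buy(price=101, qty=10): fills=none; bids=[#6:10@101 #4:3@100 #3:8@99] asks=[-]

Answer: BIDS (highest first):
  #6: 10@101
  #4: 3@100
  #3: 8@99
ASKS (lowest first):
  (empty)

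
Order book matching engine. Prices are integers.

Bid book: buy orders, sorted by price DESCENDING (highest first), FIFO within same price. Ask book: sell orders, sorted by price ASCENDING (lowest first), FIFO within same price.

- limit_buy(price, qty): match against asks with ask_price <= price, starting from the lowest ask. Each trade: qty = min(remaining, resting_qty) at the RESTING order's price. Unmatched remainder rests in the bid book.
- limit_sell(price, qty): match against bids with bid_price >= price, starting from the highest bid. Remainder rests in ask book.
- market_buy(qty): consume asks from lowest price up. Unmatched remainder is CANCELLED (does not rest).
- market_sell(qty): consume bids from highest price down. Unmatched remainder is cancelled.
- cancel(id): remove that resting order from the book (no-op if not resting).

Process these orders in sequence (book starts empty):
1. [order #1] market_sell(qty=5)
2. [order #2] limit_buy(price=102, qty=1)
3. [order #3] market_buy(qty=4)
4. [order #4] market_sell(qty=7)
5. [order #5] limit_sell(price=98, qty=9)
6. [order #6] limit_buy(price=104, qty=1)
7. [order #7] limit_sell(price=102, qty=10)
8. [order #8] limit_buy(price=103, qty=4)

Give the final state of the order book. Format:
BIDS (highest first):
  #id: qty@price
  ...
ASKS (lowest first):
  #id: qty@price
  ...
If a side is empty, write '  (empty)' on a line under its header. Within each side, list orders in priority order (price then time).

After op 1 [order #1] market_sell(qty=5): fills=none; bids=[-] asks=[-]
After op 2 [order #2] limit_buy(price=102, qty=1): fills=none; bids=[#2:1@102] asks=[-]
After op 3 [order #3] market_buy(qty=4): fills=none; bids=[#2:1@102] asks=[-]
After op 4 [order #4] market_sell(qty=7): fills=#2x#4:1@102; bids=[-] asks=[-]
After op 5 [order #5] limit_sell(price=98, qty=9): fills=none; bids=[-] asks=[#5:9@98]
After op 6 [order #6] limit_buy(price=104, qty=1): fills=#6x#5:1@98; bids=[-] asks=[#5:8@98]
After op 7 [order #7] limit_sell(price=102, qty=10): fills=none; bids=[-] asks=[#5:8@98 #7:10@102]
After op 8 [order #8] limit_buy(price=103, qty=4): fills=#8x#5:4@98; bids=[-] asks=[#5:4@98 #7:10@102]

Answer: BIDS (highest first):
  (empty)
ASKS (lowest first):
  #5: 4@98
  #7: 10@102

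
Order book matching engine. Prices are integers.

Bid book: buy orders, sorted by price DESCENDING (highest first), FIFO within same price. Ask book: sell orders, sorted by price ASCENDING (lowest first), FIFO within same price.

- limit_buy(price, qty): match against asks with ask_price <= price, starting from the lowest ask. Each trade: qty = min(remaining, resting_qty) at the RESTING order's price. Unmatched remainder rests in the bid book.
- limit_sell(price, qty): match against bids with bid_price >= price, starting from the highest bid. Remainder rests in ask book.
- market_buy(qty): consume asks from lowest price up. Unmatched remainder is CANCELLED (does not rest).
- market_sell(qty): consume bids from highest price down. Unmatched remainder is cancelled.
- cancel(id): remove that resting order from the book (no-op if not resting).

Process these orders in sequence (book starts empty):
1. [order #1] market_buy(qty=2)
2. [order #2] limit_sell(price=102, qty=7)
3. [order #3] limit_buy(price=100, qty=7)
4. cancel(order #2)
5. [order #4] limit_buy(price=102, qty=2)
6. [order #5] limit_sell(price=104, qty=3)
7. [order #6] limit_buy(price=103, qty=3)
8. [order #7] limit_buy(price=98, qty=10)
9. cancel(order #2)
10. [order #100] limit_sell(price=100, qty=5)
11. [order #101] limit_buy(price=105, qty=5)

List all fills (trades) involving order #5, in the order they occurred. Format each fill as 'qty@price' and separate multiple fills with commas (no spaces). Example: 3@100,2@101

Answer: 3@104

Derivation:
After op 1 [order #1] market_buy(qty=2): fills=none; bids=[-] asks=[-]
After op 2 [order #2] limit_sell(price=102, qty=7): fills=none; bids=[-] asks=[#2:7@102]
After op 3 [order #3] limit_buy(price=100, qty=7): fills=none; bids=[#3:7@100] asks=[#2:7@102]
After op 4 cancel(order #2): fills=none; bids=[#3:7@100] asks=[-]
After op 5 [order #4] limit_buy(price=102, qty=2): fills=none; bids=[#4:2@102 #3:7@100] asks=[-]
After op 6 [order #5] limit_sell(price=104, qty=3): fills=none; bids=[#4:2@102 #3:7@100] asks=[#5:3@104]
After op 7 [order #6] limit_buy(price=103, qty=3): fills=none; bids=[#6:3@103 #4:2@102 #3:7@100] asks=[#5:3@104]
After op 8 [order #7] limit_buy(price=98, qty=10): fills=none; bids=[#6:3@103 #4:2@102 #3:7@100 #7:10@98] asks=[#5:3@104]
After op 9 cancel(order #2): fills=none; bids=[#6:3@103 #4:2@102 #3:7@100 #7:10@98] asks=[#5:3@104]
After op 10 [order #100] limit_sell(price=100, qty=5): fills=#6x#100:3@103 #4x#100:2@102; bids=[#3:7@100 #7:10@98] asks=[#5:3@104]
After op 11 [order #101] limit_buy(price=105, qty=5): fills=#101x#5:3@104; bids=[#101:2@105 #3:7@100 #7:10@98] asks=[-]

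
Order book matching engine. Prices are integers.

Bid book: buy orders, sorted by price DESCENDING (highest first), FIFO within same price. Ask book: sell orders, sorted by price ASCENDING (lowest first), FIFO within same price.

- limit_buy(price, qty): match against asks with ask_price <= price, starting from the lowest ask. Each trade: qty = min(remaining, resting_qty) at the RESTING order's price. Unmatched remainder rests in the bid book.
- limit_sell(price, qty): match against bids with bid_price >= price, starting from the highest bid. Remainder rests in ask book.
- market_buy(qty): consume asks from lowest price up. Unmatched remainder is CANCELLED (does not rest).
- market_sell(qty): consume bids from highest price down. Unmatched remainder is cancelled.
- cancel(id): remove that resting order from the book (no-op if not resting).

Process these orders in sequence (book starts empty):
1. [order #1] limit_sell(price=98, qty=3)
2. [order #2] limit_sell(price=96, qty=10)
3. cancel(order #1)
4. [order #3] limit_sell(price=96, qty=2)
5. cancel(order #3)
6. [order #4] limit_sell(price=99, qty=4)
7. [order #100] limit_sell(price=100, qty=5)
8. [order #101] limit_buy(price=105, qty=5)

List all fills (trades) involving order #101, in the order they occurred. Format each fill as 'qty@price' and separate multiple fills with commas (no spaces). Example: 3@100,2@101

Answer: 5@96

Derivation:
After op 1 [order #1] limit_sell(price=98, qty=3): fills=none; bids=[-] asks=[#1:3@98]
After op 2 [order #2] limit_sell(price=96, qty=10): fills=none; bids=[-] asks=[#2:10@96 #1:3@98]
After op 3 cancel(order #1): fills=none; bids=[-] asks=[#2:10@96]
After op 4 [order #3] limit_sell(price=96, qty=2): fills=none; bids=[-] asks=[#2:10@96 #3:2@96]
After op 5 cancel(order #3): fills=none; bids=[-] asks=[#2:10@96]
After op 6 [order #4] limit_sell(price=99, qty=4): fills=none; bids=[-] asks=[#2:10@96 #4:4@99]
After op 7 [order #100] limit_sell(price=100, qty=5): fills=none; bids=[-] asks=[#2:10@96 #4:4@99 #100:5@100]
After op 8 [order #101] limit_buy(price=105, qty=5): fills=#101x#2:5@96; bids=[-] asks=[#2:5@96 #4:4@99 #100:5@100]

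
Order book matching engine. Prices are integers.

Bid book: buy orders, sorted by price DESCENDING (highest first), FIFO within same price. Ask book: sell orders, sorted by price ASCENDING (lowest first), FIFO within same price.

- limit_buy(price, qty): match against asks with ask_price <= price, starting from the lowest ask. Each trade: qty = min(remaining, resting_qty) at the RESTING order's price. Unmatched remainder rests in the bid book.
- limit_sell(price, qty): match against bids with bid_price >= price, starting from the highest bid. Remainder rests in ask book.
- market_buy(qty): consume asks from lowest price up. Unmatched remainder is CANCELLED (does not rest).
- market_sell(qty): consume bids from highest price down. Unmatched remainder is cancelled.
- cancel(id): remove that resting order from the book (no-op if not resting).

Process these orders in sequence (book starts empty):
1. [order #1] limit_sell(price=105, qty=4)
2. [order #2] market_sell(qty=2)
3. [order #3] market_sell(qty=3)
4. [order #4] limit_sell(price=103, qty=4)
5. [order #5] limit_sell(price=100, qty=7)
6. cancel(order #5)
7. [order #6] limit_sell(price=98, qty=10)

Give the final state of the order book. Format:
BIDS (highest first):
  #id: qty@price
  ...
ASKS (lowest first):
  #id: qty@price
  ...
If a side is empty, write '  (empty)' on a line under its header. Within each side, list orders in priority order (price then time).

Answer: BIDS (highest first):
  (empty)
ASKS (lowest first):
  #6: 10@98
  #4: 4@103
  #1: 4@105

Derivation:
After op 1 [order #1] limit_sell(price=105, qty=4): fills=none; bids=[-] asks=[#1:4@105]
After op 2 [order #2] market_sell(qty=2): fills=none; bids=[-] asks=[#1:4@105]
After op 3 [order #3] market_sell(qty=3): fills=none; bids=[-] asks=[#1:4@105]
After op 4 [order #4] limit_sell(price=103, qty=4): fills=none; bids=[-] asks=[#4:4@103 #1:4@105]
After op 5 [order #5] limit_sell(price=100, qty=7): fills=none; bids=[-] asks=[#5:7@100 #4:4@103 #1:4@105]
After op 6 cancel(order #5): fills=none; bids=[-] asks=[#4:4@103 #1:4@105]
After op 7 [order #6] limit_sell(price=98, qty=10): fills=none; bids=[-] asks=[#6:10@98 #4:4@103 #1:4@105]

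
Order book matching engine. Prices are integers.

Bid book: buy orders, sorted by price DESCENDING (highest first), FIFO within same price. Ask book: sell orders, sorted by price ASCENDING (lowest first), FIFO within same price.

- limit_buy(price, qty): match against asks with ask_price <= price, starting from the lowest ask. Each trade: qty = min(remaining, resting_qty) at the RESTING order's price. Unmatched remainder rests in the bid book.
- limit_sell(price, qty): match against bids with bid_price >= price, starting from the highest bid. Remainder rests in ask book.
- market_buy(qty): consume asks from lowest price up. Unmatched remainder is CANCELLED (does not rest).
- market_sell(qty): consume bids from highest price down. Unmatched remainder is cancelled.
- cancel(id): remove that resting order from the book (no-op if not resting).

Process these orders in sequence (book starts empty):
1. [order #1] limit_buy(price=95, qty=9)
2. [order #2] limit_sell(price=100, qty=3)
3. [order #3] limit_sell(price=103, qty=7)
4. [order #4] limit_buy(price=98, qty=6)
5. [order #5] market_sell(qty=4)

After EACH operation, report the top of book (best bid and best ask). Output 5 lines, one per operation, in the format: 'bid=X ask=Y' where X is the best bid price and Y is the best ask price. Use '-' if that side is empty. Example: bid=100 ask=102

After op 1 [order #1] limit_buy(price=95, qty=9): fills=none; bids=[#1:9@95] asks=[-]
After op 2 [order #2] limit_sell(price=100, qty=3): fills=none; bids=[#1:9@95] asks=[#2:3@100]
After op 3 [order #3] limit_sell(price=103, qty=7): fills=none; bids=[#1:9@95] asks=[#2:3@100 #3:7@103]
After op 4 [order #4] limit_buy(price=98, qty=6): fills=none; bids=[#4:6@98 #1:9@95] asks=[#2:3@100 #3:7@103]
After op 5 [order #5] market_sell(qty=4): fills=#4x#5:4@98; bids=[#4:2@98 #1:9@95] asks=[#2:3@100 #3:7@103]

Answer: bid=95 ask=-
bid=95 ask=100
bid=95 ask=100
bid=98 ask=100
bid=98 ask=100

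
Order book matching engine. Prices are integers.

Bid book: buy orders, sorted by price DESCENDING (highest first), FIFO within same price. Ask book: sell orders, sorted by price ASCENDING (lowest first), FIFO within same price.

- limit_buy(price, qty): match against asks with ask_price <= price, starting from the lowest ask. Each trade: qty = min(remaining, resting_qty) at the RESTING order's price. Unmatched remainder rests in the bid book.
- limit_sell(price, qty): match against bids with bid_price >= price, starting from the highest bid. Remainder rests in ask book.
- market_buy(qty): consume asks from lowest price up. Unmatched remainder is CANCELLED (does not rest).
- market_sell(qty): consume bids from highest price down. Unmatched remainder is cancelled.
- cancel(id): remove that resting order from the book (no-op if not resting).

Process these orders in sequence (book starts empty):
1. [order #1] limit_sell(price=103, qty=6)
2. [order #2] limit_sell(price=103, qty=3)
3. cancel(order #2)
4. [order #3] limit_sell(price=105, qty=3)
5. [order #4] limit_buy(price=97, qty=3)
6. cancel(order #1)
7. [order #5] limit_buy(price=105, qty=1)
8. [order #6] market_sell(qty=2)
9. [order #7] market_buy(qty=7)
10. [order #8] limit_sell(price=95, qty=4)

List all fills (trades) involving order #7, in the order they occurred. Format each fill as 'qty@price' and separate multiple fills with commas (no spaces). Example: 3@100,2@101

After op 1 [order #1] limit_sell(price=103, qty=6): fills=none; bids=[-] asks=[#1:6@103]
After op 2 [order #2] limit_sell(price=103, qty=3): fills=none; bids=[-] asks=[#1:6@103 #2:3@103]
After op 3 cancel(order #2): fills=none; bids=[-] asks=[#1:6@103]
After op 4 [order #3] limit_sell(price=105, qty=3): fills=none; bids=[-] asks=[#1:6@103 #3:3@105]
After op 5 [order #4] limit_buy(price=97, qty=3): fills=none; bids=[#4:3@97] asks=[#1:6@103 #3:3@105]
After op 6 cancel(order #1): fills=none; bids=[#4:3@97] asks=[#3:3@105]
After op 7 [order #5] limit_buy(price=105, qty=1): fills=#5x#3:1@105; bids=[#4:3@97] asks=[#3:2@105]
After op 8 [order #6] market_sell(qty=2): fills=#4x#6:2@97; bids=[#4:1@97] asks=[#3:2@105]
After op 9 [order #7] market_buy(qty=7): fills=#7x#3:2@105; bids=[#4:1@97] asks=[-]
After op 10 [order #8] limit_sell(price=95, qty=4): fills=#4x#8:1@97; bids=[-] asks=[#8:3@95]

Answer: 2@105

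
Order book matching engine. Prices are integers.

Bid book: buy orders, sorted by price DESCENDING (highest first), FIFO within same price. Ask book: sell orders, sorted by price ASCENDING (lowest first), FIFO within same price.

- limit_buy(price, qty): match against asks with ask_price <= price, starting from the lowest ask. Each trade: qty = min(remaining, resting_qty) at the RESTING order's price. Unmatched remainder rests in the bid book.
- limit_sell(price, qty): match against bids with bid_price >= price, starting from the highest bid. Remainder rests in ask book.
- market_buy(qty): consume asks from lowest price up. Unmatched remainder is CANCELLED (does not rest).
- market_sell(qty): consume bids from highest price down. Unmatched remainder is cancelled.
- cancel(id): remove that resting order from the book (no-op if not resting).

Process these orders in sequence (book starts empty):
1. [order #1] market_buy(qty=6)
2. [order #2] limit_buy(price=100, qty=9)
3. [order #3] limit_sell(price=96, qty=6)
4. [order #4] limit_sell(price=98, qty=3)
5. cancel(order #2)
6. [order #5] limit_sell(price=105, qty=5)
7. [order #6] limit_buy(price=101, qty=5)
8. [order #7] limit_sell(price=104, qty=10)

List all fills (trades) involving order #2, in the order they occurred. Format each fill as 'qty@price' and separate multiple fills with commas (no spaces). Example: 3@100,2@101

Answer: 6@100,3@100

Derivation:
After op 1 [order #1] market_buy(qty=6): fills=none; bids=[-] asks=[-]
After op 2 [order #2] limit_buy(price=100, qty=9): fills=none; bids=[#2:9@100] asks=[-]
After op 3 [order #3] limit_sell(price=96, qty=6): fills=#2x#3:6@100; bids=[#2:3@100] asks=[-]
After op 4 [order #4] limit_sell(price=98, qty=3): fills=#2x#4:3@100; bids=[-] asks=[-]
After op 5 cancel(order #2): fills=none; bids=[-] asks=[-]
After op 6 [order #5] limit_sell(price=105, qty=5): fills=none; bids=[-] asks=[#5:5@105]
After op 7 [order #6] limit_buy(price=101, qty=5): fills=none; bids=[#6:5@101] asks=[#5:5@105]
After op 8 [order #7] limit_sell(price=104, qty=10): fills=none; bids=[#6:5@101] asks=[#7:10@104 #5:5@105]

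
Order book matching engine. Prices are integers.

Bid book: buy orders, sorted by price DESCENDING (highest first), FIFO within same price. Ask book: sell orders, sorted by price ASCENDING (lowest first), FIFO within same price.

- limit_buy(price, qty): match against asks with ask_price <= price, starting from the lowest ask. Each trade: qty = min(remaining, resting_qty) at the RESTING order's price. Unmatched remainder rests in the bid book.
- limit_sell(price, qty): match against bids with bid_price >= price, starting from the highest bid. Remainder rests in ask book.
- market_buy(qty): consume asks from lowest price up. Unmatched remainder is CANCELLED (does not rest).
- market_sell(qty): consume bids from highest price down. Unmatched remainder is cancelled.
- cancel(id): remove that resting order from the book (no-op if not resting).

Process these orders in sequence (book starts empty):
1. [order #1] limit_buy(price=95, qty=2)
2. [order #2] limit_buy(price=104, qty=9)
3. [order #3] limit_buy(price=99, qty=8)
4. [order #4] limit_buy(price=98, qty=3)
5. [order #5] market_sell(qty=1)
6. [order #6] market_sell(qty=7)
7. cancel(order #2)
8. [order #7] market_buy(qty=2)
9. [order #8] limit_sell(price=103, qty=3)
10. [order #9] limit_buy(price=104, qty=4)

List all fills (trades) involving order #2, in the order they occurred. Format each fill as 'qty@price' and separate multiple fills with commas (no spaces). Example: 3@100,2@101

After op 1 [order #1] limit_buy(price=95, qty=2): fills=none; bids=[#1:2@95] asks=[-]
After op 2 [order #2] limit_buy(price=104, qty=9): fills=none; bids=[#2:9@104 #1:2@95] asks=[-]
After op 3 [order #3] limit_buy(price=99, qty=8): fills=none; bids=[#2:9@104 #3:8@99 #1:2@95] asks=[-]
After op 4 [order #4] limit_buy(price=98, qty=3): fills=none; bids=[#2:9@104 #3:8@99 #4:3@98 #1:2@95] asks=[-]
After op 5 [order #5] market_sell(qty=1): fills=#2x#5:1@104; bids=[#2:8@104 #3:8@99 #4:3@98 #1:2@95] asks=[-]
After op 6 [order #6] market_sell(qty=7): fills=#2x#6:7@104; bids=[#2:1@104 #3:8@99 #4:3@98 #1:2@95] asks=[-]
After op 7 cancel(order #2): fills=none; bids=[#3:8@99 #4:3@98 #1:2@95] asks=[-]
After op 8 [order #7] market_buy(qty=2): fills=none; bids=[#3:8@99 #4:3@98 #1:2@95] asks=[-]
After op 9 [order #8] limit_sell(price=103, qty=3): fills=none; bids=[#3:8@99 #4:3@98 #1:2@95] asks=[#8:3@103]
After op 10 [order #9] limit_buy(price=104, qty=4): fills=#9x#8:3@103; bids=[#9:1@104 #3:8@99 #4:3@98 #1:2@95] asks=[-]

Answer: 1@104,7@104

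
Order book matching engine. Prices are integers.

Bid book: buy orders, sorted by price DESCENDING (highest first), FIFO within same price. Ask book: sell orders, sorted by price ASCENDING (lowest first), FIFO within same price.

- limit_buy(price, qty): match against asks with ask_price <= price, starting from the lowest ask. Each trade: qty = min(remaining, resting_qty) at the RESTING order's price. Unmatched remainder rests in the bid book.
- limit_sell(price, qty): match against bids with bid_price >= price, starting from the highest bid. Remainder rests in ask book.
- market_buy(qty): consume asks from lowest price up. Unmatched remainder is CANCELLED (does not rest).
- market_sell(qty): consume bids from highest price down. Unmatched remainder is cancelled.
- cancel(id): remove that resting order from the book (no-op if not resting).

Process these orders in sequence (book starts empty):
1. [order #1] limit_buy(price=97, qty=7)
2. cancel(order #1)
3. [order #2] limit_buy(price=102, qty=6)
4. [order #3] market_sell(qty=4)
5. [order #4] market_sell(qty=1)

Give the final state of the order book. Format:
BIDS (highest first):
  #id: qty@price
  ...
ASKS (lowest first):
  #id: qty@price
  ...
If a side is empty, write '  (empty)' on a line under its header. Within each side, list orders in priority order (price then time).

Answer: BIDS (highest first):
  #2: 1@102
ASKS (lowest first):
  (empty)

Derivation:
After op 1 [order #1] limit_buy(price=97, qty=7): fills=none; bids=[#1:7@97] asks=[-]
After op 2 cancel(order #1): fills=none; bids=[-] asks=[-]
After op 3 [order #2] limit_buy(price=102, qty=6): fills=none; bids=[#2:6@102] asks=[-]
After op 4 [order #3] market_sell(qty=4): fills=#2x#3:4@102; bids=[#2:2@102] asks=[-]
After op 5 [order #4] market_sell(qty=1): fills=#2x#4:1@102; bids=[#2:1@102] asks=[-]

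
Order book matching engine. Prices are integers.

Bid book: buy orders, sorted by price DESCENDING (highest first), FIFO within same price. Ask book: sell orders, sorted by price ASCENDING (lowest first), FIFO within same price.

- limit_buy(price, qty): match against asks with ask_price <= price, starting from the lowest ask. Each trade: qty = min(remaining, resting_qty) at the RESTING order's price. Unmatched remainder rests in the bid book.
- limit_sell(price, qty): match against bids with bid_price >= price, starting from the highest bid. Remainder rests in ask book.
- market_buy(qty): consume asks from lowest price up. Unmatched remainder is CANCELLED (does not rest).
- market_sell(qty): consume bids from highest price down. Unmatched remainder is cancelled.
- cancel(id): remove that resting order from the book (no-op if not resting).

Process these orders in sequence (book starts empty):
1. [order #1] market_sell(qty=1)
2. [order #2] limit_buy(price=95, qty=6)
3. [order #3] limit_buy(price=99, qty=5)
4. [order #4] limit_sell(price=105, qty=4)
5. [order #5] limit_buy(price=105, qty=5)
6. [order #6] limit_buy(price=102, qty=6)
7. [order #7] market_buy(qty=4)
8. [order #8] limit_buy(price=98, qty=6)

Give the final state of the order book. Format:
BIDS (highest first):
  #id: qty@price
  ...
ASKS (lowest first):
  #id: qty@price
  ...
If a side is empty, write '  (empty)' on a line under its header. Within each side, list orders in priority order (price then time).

After op 1 [order #1] market_sell(qty=1): fills=none; bids=[-] asks=[-]
After op 2 [order #2] limit_buy(price=95, qty=6): fills=none; bids=[#2:6@95] asks=[-]
After op 3 [order #3] limit_buy(price=99, qty=5): fills=none; bids=[#3:5@99 #2:6@95] asks=[-]
After op 4 [order #4] limit_sell(price=105, qty=4): fills=none; bids=[#3:5@99 #2:6@95] asks=[#4:4@105]
After op 5 [order #5] limit_buy(price=105, qty=5): fills=#5x#4:4@105; bids=[#5:1@105 #3:5@99 #2:6@95] asks=[-]
After op 6 [order #6] limit_buy(price=102, qty=6): fills=none; bids=[#5:1@105 #6:6@102 #3:5@99 #2:6@95] asks=[-]
After op 7 [order #7] market_buy(qty=4): fills=none; bids=[#5:1@105 #6:6@102 #3:5@99 #2:6@95] asks=[-]
After op 8 [order #8] limit_buy(price=98, qty=6): fills=none; bids=[#5:1@105 #6:6@102 #3:5@99 #8:6@98 #2:6@95] asks=[-]

Answer: BIDS (highest first):
  #5: 1@105
  #6: 6@102
  #3: 5@99
  #8: 6@98
  #2: 6@95
ASKS (lowest first):
  (empty)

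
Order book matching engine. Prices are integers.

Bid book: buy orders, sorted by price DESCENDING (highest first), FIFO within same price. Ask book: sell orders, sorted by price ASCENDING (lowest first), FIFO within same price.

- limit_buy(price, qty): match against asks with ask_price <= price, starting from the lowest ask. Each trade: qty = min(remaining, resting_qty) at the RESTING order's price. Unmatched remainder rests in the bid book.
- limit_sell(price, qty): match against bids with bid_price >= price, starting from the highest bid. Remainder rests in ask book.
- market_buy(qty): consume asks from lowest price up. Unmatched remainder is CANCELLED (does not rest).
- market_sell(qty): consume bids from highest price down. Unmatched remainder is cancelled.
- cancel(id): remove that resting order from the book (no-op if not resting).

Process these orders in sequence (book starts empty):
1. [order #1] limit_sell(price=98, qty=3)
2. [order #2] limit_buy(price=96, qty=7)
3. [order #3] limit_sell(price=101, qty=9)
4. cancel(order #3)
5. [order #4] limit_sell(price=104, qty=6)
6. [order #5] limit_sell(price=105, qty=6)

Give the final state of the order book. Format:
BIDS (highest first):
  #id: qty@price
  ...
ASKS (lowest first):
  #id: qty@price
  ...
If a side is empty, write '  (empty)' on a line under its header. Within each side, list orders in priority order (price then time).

Answer: BIDS (highest first):
  #2: 7@96
ASKS (lowest first):
  #1: 3@98
  #4: 6@104
  #5: 6@105

Derivation:
After op 1 [order #1] limit_sell(price=98, qty=3): fills=none; bids=[-] asks=[#1:3@98]
After op 2 [order #2] limit_buy(price=96, qty=7): fills=none; bids=[#2:7@96] asks=[#1:3@98]
After op 3 [order #3] limit_sell(price=101, qty=9): fills=none; bids=[#2:7@96] asks=[#1:3@98 #3:9@101]
After op 4 cancel(order #3): fills=none; bids=[#2:7@96] asks=[#1:3@98]
After op 5 [order #4] limit_sell(price=104, qty=6): fills=none; bids=[#2:7@96] asks=[#1:3@98 #4:6@104]
After op 6 [order #5] limit_sell(price=105, qty=6): fills=none; bids=[#2:7@96] asks=[#1:3@98 #4:6@104 #5:6@105]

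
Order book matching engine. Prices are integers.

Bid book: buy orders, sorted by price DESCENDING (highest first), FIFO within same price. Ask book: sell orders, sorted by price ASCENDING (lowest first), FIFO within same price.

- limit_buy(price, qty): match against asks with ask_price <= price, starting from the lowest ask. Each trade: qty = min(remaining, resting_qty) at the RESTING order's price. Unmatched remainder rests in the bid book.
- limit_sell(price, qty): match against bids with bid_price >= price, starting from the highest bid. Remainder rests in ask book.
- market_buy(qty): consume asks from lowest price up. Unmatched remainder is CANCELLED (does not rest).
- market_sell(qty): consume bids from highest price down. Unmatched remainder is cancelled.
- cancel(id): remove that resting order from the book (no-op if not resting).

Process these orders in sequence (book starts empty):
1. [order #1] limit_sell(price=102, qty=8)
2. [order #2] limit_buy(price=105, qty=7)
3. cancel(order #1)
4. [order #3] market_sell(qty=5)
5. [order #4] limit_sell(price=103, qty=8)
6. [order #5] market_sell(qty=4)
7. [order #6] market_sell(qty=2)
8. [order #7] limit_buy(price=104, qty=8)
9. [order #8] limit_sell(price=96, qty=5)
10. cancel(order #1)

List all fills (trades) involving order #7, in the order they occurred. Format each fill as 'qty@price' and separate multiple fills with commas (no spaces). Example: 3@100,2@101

Answer: 8@103

Derivation:
After op 1 [order #1] limit_sell(price=102, qty=8): fills=none; bids=[-] asks=[#1:8@102]
After op 2 [order #2] limit_buy(price=105, qty=7): fills=#2x#1:7@102; bids=[-] asks=[#1:1@102]
After op 3 cancel(order #1): fills=none; bids=[-] asks=[-]
After op 4 [order #3] market_sell(qty=5): fills=none; bids=[-] asks=[-]
After op 5 [order #4] limit_sell(price=103, qty=8): fills=none; bids=[-] asks=[#4:8@103]
After op 6 [order #5] market_sell(qty=4): fills=none; bids=[-] asks=[#4:8@103]
After op 7 [order #6] market_sell(qty=2): fills=none; bids=[-] asks=[#4:8@103]
After op 8 [order #7] limit_buy(price=104, qty=8): fills=#7x#4:8@103; bids=[-] asks=[-]
After op 9 [order #8] limit_sell(price=96, qty=5): fills=none; bids=[-] asks=[#8:5@96]
After op 10 cancel(order #1): fills=none; bids=[-] asks=[#8:5@96]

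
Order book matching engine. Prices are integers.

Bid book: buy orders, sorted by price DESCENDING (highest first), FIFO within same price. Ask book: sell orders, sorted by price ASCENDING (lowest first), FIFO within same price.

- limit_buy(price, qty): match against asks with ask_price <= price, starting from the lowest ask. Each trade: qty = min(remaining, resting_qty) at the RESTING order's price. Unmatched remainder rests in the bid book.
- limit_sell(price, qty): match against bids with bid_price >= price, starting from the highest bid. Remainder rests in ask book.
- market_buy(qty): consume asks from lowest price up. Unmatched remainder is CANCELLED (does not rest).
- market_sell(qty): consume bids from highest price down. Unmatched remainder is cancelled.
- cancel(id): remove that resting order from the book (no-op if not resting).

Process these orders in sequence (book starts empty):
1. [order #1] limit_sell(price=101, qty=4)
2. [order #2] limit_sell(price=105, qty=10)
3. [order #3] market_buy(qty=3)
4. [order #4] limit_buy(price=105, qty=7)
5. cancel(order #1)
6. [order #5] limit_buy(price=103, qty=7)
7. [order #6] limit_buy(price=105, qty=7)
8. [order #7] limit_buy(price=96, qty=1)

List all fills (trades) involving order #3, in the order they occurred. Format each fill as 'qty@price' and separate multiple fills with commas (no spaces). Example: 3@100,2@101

Answer: 3@101

Derivation:
After op 1 [order #1] limit_sell(price=101, qty=4): fills=none; bids=[-] asks=[#1:4@101]
After op 2 [order #2] limit_sell(price=105, qty=10): fills=none; bids=[-] asks=[#1:4@101 #2:10@105]
After op 3 [order #3] market_buy(qty=3): fills=#3x#1:3@101; bids=[-] asks=[#1:1@101 #2:10@105]
After op 4 [order #4] limit_buy(price=105, qty=7): fills=#4x#1:1@101 #4x#2:6@105; bids=[-] asks=[#2:4@105]
After op 5 cancel(order #1): fills=none; bids=[-] asks=[#2:4@105]
After op 6 [order #5] limit_buy(price=103, qty=7): fills=none; bids=[#5:7@103] asks=[#2:4@105]
After op 7 [order #6] limit_buy(price=105, qty=7): fills=#6x#2:4@105; bids=[#6:3@105 #5:7@103] asks=[-]
After op 8 [order #7] limit_buy(price=96, qty=1): fills=none; bids=[#6:3@105 #5:7@103 #7:1@96] asks=[-]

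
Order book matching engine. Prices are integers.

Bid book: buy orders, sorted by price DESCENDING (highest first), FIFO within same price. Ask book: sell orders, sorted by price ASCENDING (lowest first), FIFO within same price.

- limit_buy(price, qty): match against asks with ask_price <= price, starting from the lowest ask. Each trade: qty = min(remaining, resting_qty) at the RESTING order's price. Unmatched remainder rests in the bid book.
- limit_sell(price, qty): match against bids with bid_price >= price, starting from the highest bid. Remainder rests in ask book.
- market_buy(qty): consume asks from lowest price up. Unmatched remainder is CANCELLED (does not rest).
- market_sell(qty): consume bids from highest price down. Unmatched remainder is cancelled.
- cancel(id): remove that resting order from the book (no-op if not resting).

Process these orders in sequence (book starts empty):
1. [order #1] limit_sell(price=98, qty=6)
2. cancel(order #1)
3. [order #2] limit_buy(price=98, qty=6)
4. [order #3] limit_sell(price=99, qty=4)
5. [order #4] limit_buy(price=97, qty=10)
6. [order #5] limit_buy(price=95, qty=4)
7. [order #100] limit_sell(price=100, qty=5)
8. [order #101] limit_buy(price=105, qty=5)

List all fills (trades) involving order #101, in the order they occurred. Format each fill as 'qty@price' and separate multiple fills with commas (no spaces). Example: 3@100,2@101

Answer: 4@99,1@100

Derivation:
After op 1 [order #1] limit_sell(price=98, qty=6): fills=none; bids=[-] asks=[#1:6@98]
After op 2 cancel(order #1): fills=none; bids=[-] asks=[-]
After op 3 [order #2] limit_buy(price=98, qty=6): fills=none; bids=[#2:6@98] asks=[-]
After op 4 [order #3] limit_sell(price=99, qty=4): fills=none; bids=[#2:6@98] asks=[#3:4@99]
After op 5 [order #4] limit_buy(price=97, qty=10): fills=none; bids=[#2:6@98 #4:10@97] asks=[#3:4@99]
After op 6 [order #5] limit_buy(price=95, qty=4): fills=none; bids=[#2:6@98 #4:10@97 #5:4@95] asks=[#3:4@99]
After op 7 [order #100] limit_sell(price=100, qty=5): fills=none; bids=[#2:6@98 #4:10@97 #5:4@95] asks=[#3:4@99 #100:5@100]
After op 8 [order #101] limit_buy(price=105, qty=5): fills=#101x#3:4@99 #101x#100:1@100; bids=[#2:6@98 #4:10@97 #5:4@95] asks=[#100:4@100]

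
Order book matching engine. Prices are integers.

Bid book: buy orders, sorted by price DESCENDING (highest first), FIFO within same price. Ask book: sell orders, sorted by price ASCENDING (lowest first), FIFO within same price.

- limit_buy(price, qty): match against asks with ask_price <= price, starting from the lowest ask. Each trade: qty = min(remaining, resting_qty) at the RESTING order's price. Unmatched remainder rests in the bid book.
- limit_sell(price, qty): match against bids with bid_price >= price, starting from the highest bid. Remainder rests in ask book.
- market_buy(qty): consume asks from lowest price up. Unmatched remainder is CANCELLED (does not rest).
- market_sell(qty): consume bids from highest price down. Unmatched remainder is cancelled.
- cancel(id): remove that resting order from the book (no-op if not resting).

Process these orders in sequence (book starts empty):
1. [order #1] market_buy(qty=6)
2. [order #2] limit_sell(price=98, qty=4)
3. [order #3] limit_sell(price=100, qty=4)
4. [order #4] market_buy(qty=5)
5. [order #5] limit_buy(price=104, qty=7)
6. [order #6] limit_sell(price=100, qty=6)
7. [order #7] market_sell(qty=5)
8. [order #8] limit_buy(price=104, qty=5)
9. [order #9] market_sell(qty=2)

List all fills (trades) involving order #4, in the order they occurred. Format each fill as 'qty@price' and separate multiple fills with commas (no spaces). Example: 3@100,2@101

Answer: 4@98,1@100

Derivation:
After op 1 [order #1] market_buy(qty=6): fills=none; bids=[-] asks=[-]
After op 2 [order #2] limit_sell(price=98, qty=4): fills=none; bids=[-] asks=[#2:4@98]
After op 3 [order #3] limit_sell(price=100, qty=4): fills=none; bids=[-] asks=[#2:4@98 #3:4@100]
After op 4 [order #4] market_buy(qty=5): fills=#4x#2:4@98 #4x#3:1@100; bids=[-] asks=[#3:3@100]
After op 5 [order #5] limit_buy(price=104, qty=7): fills=#5x#3:3@100; bids=[#5:4@104] asks=[-]
After op 6 [order #6] limit_sell(price=100, qty=6): fills=#5x#6:4@104; bids=[-] asks=[#6:2@100]
After op 7 [order #7] market_sell(qty=5): fills=none; bids=[-] asks=[#6:2@100]
After op 8 [order #8] limit_buy(price=104, qty=5): fills=#8x#6:2@100; bids=[#8:3@104] asks=[-]
After op 9 [order #9] market_sell(qty=2): fills=#8x#9:2@104; bids=[#8:1@104] asks=[-]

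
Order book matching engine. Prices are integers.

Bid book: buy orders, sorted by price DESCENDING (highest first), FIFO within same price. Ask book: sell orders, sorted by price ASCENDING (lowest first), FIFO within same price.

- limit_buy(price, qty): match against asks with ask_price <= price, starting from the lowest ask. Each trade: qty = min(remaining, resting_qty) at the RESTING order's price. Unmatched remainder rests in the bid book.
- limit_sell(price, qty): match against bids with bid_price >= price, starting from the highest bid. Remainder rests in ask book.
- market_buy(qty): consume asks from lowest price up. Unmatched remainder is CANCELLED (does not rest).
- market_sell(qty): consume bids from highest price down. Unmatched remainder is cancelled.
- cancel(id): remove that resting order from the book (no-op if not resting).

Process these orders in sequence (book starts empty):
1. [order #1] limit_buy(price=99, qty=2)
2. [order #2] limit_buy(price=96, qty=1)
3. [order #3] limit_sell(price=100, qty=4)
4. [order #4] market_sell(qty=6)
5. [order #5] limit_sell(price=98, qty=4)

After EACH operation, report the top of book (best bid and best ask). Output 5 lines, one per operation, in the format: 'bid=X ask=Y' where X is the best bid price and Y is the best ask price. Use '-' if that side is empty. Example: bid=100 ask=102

After op 1 [order #1] limit_buy(price=99, qty=2): fills=none; bids=[#1:2@99] asks=[-]
After op 2 [order #2] limit_buy(price=96, qty=1): fills=none; bids=[#1:2@99 #2:1@96] asks=[-]
After op 3 [order #3] limit_sell(price=100, qty=4): fills=none; bids=[#1:2@99 #2:1@96] asks=[#3:4@100]
After op 4 [order #4] market_sell(qty=6): fills=#1x#4:2@99 #2x#4:1@96; bids=[-] asks=[#3:4@100]
After op 5 [order #5] limit_sell(price=98, qty=4): fills=none; bids=[-] asks=[#5:4@98 #3:4@100]

Answer: bid=99 ask=-
bid=99 ask=-
bid=99 ask=100
bid=- ask=100
bid=- ask=98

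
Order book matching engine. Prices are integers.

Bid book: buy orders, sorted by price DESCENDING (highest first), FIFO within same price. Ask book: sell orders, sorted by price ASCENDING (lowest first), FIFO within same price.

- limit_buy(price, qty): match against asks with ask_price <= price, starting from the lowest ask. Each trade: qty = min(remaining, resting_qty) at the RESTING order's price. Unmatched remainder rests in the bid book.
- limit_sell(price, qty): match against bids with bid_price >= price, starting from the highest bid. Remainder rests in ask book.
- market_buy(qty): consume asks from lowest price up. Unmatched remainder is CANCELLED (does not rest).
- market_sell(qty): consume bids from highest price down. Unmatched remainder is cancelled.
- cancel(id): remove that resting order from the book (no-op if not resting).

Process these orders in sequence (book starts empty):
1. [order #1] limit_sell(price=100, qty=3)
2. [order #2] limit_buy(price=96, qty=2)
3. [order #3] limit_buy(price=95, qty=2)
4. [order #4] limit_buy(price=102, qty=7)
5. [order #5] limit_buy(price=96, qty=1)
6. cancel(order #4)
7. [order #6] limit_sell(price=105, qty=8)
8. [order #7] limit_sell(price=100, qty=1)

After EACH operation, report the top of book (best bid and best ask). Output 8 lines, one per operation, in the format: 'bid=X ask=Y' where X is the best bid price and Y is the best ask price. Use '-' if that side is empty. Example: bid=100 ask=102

After op 1 [order #1] limit_sell(price=100, qty=3): fills=none; bids=[-] asks=[#1:3@100]
After op 2 [order #2] limit_buy(price=96, qty=2): fills=none; bids=[#2:2@96] asks=[#1:3@100]
After op 3 [order #3] limit_buy(price=95, qty=2): fills=none; bids=[#2:2@96 #3:2@95] asks=[#1:3@100]
After op 4 [order #4] limit_buy(price=102, qty=7): fills=#4x#1:3@100; bids=[#4:4@102 #2:2@96 #3:2@95] asks=[-]
After op 5 [order #5] limit_buy(price=96, qty=1): fills=none; bids=[#4:4@102 #2:2@96 #5:1@96 #3:2@95] asks=[-]
After op 6 cancel(order #4): fills=none; bids=[#2:2@96 #5:1@96 #3:2@95] asks=[-]
After op 7 [order #6] limit_sell(price=105, qty=8): fills=none; bids=[#2:2@96 #5:1@96 #3:2@95] asks=[#6:8@105]
After op 8 [order #7] limit_sell(price=100, qty=1): fills=none; bids=[#2:2@96 #5:1@96 #3:2@95] asks=[#7:1@100 #6:8@105]

Answer: bid=- ask=100
bid=96 ask=100
bid=96 ask=100
bid=102 ask=-
bid=102 ask=-
bid=96 ask=-
bid=96 ask=105
bid=96 ask=100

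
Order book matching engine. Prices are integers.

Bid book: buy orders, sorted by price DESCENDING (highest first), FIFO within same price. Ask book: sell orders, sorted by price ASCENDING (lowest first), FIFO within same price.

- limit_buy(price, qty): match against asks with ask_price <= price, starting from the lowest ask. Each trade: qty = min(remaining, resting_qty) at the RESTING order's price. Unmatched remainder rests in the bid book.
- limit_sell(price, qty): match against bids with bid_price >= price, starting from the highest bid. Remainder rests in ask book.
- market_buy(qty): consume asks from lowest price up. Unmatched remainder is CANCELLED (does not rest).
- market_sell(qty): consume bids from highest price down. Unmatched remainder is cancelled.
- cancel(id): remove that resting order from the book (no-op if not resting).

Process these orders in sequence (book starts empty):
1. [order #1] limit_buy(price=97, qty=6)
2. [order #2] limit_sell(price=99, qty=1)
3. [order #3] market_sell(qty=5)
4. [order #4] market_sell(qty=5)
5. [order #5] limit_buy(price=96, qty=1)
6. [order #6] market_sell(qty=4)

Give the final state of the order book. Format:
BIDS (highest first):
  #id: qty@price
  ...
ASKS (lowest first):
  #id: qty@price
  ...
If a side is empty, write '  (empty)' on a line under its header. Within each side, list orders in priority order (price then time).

After op 1 [order #1] limit_buy(price=97, qty=6): fills=none; bids=[#1:6@97] asks=[-]
After op 2 [order #2] limit_sell(price=99, qty=1): fills=none; bids=[#1:6@97] asks=[#2:1@99]
After op 3 [order #3] market_sell(qty=5): fills=#1x#3:5@97; bids=[#1:1@97] asks=[#2:1@99]
After op 4 [order #4] market_sell(qty=5): fills=#1x#4:1@97; bids=[-] asks=[#2:1@99]
After op 5 [order #5] limit_buy(price=96, qty=1): fills=none; bids=[#5:1@96] asks=[#2:1@99]
After op 6 [order #6] market_sell(qty=4): fills=#5x#6:1@96; bids=[-] asks=[#2:1@99]

Answer: BIDS (highest first):
  (empty)
ASKS (lowest first):
  #2: 1@99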